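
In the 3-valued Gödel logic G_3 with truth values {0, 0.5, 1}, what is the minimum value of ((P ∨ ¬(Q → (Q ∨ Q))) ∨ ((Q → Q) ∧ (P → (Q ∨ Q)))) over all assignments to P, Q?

The minimum is attained at P = 0.5, Q = 0:
  (Q ∨ Q) = max(0, 0) = 0
  (Q → (Q ∨ Q)): 0 ≤ 0, so result = 1
  ¬(Q → (Q ∨ Q)): Gödel ¬ of 1 = 0 (operand ≠ 0)
  (P ∨ ¬(Q → (Q ∨ Q))) = max(0.5, 0) = 0.5
  (Q → Q): 0 ≤ 0, so result = 1
  (Q ∨ Q) = max(0, 0) = 0
  (P → (Q ∨ Q)): 0.5 > 0, so result = 0
  ((Q → Q) ∧ (P → (Q ∨ Q))) = min(1, 0) = 0
  ((P ∨ ¬(Q → (Q ∨ Q))) ∨ ((Q → Q) ∧ (P → (Q ∨ Q)))) = max(0.5, 0) = 0.5
Checking all 9 assignments confirms none give a value below 0.50.

0.50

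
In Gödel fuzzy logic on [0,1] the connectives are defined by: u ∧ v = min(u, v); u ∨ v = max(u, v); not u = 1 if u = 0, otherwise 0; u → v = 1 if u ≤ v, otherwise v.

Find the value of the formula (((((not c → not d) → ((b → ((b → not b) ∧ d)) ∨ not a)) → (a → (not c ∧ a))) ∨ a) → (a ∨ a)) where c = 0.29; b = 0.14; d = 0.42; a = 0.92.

not c: Gödel ¬ of 0.29 = 0 (operand ≠ 0)
not d: Gödel ¬ of 0.42 = 0 (operand ≠ 0)
(not c → not d): 0 ≤ 0, so result = 1
not b: Gödel ¬ of 0.14 = 0 (operand ≠ 0)
(b → not b): 0.14 > 0, so result = 0
((b → not b) ∧ d) = min(0, 0.42) = 0
(b → ((b → not b) ∧ d)): 0.14 > 0, so result = 0
not a: Gödel ¬ of 0.92 = 0 (operand ≠ 0)
((b → ((b → not b) ∧ d)) ∨ not a) = max(0, 0) = 0
((not c → not d) → ((b → ((b → not b) ∧ d)) ∨ not a)): 1 > 0, so result = 0
not c: Gödel ¬ of 0.29 = 0 (operand ≠ 0)
(not c ∧ a) = min(0, 0.92) = 0
(a → (not c ∧ a)): 0.92 > 0, so result = 0
(((not c → not d) → ((b → ((b → not b) ∧ d)) ∨ not a)) → (a → (not c ∧ a))): 0 ≤ 0, so result = 1
((((not c → not d) → ((b → ((b → not b) ∧ d)) ∨ not a)) → (a → (not c ∧ a))) ∨ a) = max(1, 0.92) = 1
(a ∨ a) = max(0.92, 0.92) = 0.92
(((((not c → not d) → ((b → ((b → not b) ∧ d)) ∨ not a)) → (a → (not c ∧ a))) ∨ a) → (a ∨ a)): 1 > 0.92, so result = 0.92

0.92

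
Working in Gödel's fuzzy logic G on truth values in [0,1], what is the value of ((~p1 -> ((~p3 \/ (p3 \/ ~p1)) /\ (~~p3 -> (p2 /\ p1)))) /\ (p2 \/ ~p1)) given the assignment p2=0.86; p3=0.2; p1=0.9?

~p1: Gödel ¬ of 0.9 = 0 (operand ≠ 0)
~p3: Gödel ¬ of 0.2 = 0 (operand ≠ 0)
~p1: Gödel ¬ of 0.9 = 0 (operand ≠ 0)
(p3 \/ ~p1) = max(0.2, 0) = 0.2
(~p3 \/ (p3 \/ ~p1)) = max(0, 0.2) = 0.2
~p3: Gödel ¬ of 0.2 = 0 (operand ≠ 0)
~~p3: Gödel ¬ of 0 = 1 (operand is 0)
(p2 /\ p1) = min(0.86, 0.9) = 0.86
(~~p3 -> (p2 /\ p1)): 1 > 0.86, so result = 0.86
((~p3 \/ (p3 \/ ~p1)) /\ (~~p3 -> (p2 /\ p1))) = min(0.2, 0.86) = 0.2
(~p1 -> ((~p3 \/ (p3 \/ ~p1)) /\ (~~p3 -> (p2 /\ p1)))): 0 ≤ 0.2, so result = 1
~p1: Gödel ¬ of 0.9 = 0 (operand ≠ 0)
(p2 \/ ~p1) = max(0.86, 0) = 0.86
((~p1 -> ((~p3 \/ (p3 \/ ~p1)) /\ (~~p3 -> (p2 /\ p1)))) /\ (p2 \/ ~p1)) = min(1, 0.86) = 0.86

0.86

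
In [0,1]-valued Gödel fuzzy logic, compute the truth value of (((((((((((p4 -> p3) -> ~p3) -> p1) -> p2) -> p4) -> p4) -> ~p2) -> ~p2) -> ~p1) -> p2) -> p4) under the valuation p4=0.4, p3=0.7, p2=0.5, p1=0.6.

0.40

(p4 -> p3): 0.4 ≤ 0.7, so result = 1
~p3: Gödel ¬ of 0.7 = 0 (operand ≠ 0)
((p4 -> p3) -> ~p3): 1 > 0, so result = 0
(((p4 -> p3) -> ~p3) -> p1): 0 ≤ 0.6, so result = 1
((((p4 -> p3) -> ~p3) -> p1) -> p2): 1 > 0.5, so result = 0.5
(((((p4 -> p3) -> ~p3) -> p1) -> p2) -> p4): 0.5 > 0.4, so result = 0.4
((((((p4 -> p3) -> ~p3) -> p1) -> p2) -> p4) -> p4): 0.4 ≤ 0.4, so result = 1
~p2: Gödel ¬ of 0.5 = 0 (operand ≠ 0)
(((((((p4 -> p3) -> ~p3) -> p1) -> p2) -> p4) -> p4) -> ~p2): 1 > 0, so result = 0
~p2: Gödel ¬ of 0.5 = 0 (operand ≠ 0)
((((((((p4 -> p3) -> ~p3) -> p1) -> p2) -> p4) -> p4) -> ~p2) -> ~p2): 0 ≤ 0, so result = 1
~p1: Gödel ¬ of 0.6 = 0 (operand ≠ 0)
(((((((((p4 -> p3) -> ~p3) -> p1) -> p2) -> p4) -> p4) -> ~p2) -> ~p2) -> ~p1): 1 > 0, so result = 0
((((((((((p4 -> p3) -> ~p3) -> p1) -> p2) -> p4) -> p4) -> ~p2) -> ~p2) -> ~p1) -> p2): 0 ≤ 0.5, so result = 1
(((((((((((p4 -> p3) -> ~p3) -> p1) -> p2) -> p4) -> p4) -> ~p2) -> ~p2) -> ~p1) -> p2) -> p4): 1 > 0.4, so result = 0.4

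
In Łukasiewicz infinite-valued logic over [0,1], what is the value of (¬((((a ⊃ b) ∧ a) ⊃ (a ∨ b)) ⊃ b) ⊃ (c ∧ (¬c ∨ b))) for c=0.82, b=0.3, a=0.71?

0.60

(a ⊃ b): min(1, 1 − 0.71 + 0.3) = 0.59
((a ⊃ b) ∧ a) = min(0.59, 0.71) = 0.59
(a ∨ b) = max(0.71, 0.3) = 0.71
(((a ⊃ b) ∧ a) ⊃ (a ∨ b)): min(1, 1 − 0.59 + 0.71) = 1
((((a ⊃ b) ∧ a) ⊃ (a ∨ b)) ⊃ b): min(1, 1 − 1 + 0.3) = 0.3
¬((((a ⊃ b) ∧ a) ⊃ (a ∨ b)) ⊃ b): Łukasiewicz ¬ gives 1 − 0.3 = 0.7
¬c: Łukasiewicz ¬ gives 1 − 0.82 = 0.18
(¬c ∨ b) = max(0.18, 0.3) = 0.3
(c ∧ (¬c ∨ b)) = min(0.82, 0.3) = 0.3
(¬((((a ⊃ b) ∧ a) ⊃ (a ∨ b)) ⊃ b) ⊃ (c ∧ (¬c ∨ b))): min(1, 1 − 0.7 + 0.3) = 0.6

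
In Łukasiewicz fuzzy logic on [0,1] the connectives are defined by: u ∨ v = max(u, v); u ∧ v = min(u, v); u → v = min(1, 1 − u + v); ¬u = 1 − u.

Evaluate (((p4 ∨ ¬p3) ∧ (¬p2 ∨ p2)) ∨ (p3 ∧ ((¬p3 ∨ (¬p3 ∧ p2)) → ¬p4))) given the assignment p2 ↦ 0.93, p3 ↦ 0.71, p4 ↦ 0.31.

0.71

¬p3: Łukasiewicz ¬ gives 1 − 0.71 = 0.29
(p4 ∨ ¬p3) = max(0.31, 0.29) = 0.31
¬p2: Łukasiewicz ¬ gives 1 − 0.93 = 0.07
(¬p2 ∨ p2) = max(0.07, 0.93) = 0.93
((p4 ∨ ¬p3) ∧ (¬p2 ∨ p2)) = min(0.31, 0.93) = 0.31
¬p3: Łukasiewicz ¬ gives 1 − 0.71 = 0.29
¬p3: Łukasiewicz ¬ gives 1 − 0.71 = 0.29
(¬p3 ∧ p2) = min(0.29, 0.93) = 0.29
(¬p3 ∨ (¬p3 ∧ p2)) = max(0.29, 0.29) = 0.29
¬p4: Łukasiewicz ¬ gives 1 − 0.31 = 0.69
((¬p3 ∨ (¬p3 ∧ p2)) → ¬p4): min(1, 1 − 0.29 + 0.69) = 1
(p3 ∧ ((¬p3 ∨ (¬p3 ∧ p2)) → ¬p4)) = min(0.71, 1) = 0.71
(((p4 ∨ ¬p3) ∧ (¬p2 ∨ p2)) ∨ (p3 ∧ ((¬p3 ∨ (¬p3 ∧ p2)) → ¬p4))) = max(0.31, 0.71) = 0.71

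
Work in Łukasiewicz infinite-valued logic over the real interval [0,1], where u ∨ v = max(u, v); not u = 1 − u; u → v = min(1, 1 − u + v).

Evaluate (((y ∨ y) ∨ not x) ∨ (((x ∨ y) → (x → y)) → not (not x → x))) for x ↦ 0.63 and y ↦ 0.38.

(y ∨ y) = max(0.38, 0.38) = 0.38
not x: Łukasiewicz ¬ gives 1 − 0.63 = 0.37
((y ∨ y) ∨ not x) = max(0.38, 0.37) = 0.38
(x ∨ y) = max(0.63, 0.38) = 0.63
(x → y): min(1, 1 − 0.63 + 0.38) = 0.75
((x ∨ y) → (x → y)): min(1, 1 − 0.63 + 0.75) = 1
not x: Łukasiewicz ¬ gives 1 − 0.63 = 0.37
(not x → x): min(1, 1 − 0.37 + 0.63) = 1
not (not x → x): Łukasiewicz ¬ gives 1 − 1 = 0
(((x ∨ y) → (x → y)) → not (not x → x)): min(1, 1 − 1 + 0) = 0
(((y ∨ y) ∨ not x) ∨ (((x ∨ y) → (x → y)) → not (not x → x))) = max(0.38, 0) = 0.38

0.38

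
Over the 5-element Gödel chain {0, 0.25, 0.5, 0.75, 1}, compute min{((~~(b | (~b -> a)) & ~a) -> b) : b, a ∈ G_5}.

0.25

The minimum is attained at b = 0.25, a = 0:
  ~b: Gödel ¬ of 0.25 = 0 (operand ≠ 0)
  (~b -> a): 0 ≤ 0, so result = 1
  (b | (~b -> a)) = max(0.25, 1) = 1
  ~(b | (~b -> a)): Gödel ¬ of 1 = 0 (operand ≠ 0)
  ~~(b | (~b -> a)): Gödel ¬ of 0 = 1 (operand is 0)
  ~a: Gödel ¬ of 0 = 1 (operand is 0)
  (~~(b | (~b -> a)) & ~a) = min(1, 1) = 1
  ((~~(b | (~b -> a)) & ~a) -> b): 1 > 0.25, so result = 0.25
Checking all 25 assignments confirms none give a value below 0.25.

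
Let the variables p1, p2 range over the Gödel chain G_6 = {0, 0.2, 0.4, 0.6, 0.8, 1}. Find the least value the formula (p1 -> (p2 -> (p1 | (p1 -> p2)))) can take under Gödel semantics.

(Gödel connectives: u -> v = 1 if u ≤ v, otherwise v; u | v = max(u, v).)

Every assignment gives 1. For instance at p1 = 0, p2 = 0:
  (p1 -> p2): 0 ≤ 0, so result = 1
  (p1 | (p1 -> p2)) = max(0, 1) = 1
  (p2 -> (p1 | (p1 -> p2))): 0 ≤ 1, so result = 1
  (p1 -> (p2 -> (p1 | (p1 -> p2)))): 0 ≤ 1, so result = 1
All 36 assignments give value 1 — the formula is a G_6-tautology.

1.00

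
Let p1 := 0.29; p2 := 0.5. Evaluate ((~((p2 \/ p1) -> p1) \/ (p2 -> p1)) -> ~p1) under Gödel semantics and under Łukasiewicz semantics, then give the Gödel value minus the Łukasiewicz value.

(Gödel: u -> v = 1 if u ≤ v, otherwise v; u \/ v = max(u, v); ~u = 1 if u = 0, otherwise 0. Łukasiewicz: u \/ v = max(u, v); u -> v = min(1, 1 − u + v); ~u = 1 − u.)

-0.92

Gödel evaluation:
  (p2 \/ p1) = max(0.5, 0.29) = 0.5
  ((p2 \/ p1) -> p1): 0.5 > 0.29, so result = 0.29
  ~((p2 \/ p1) -> p1): Gödel ¬ of 0.29 = 0 (operand ≠ 0)
  (p2 -> p1): 0.5 > 0.29, so result = 0.29
  (~((p2 \/ p1) -> p1) \/ (p2 -> p1)) = max(0, 0.29) = 0.29
  ~p1: Gödel ¬ of 0.29 = 0 (operand ≠ 0)
  ((~((p2 \/ p1) -> p1) \/ (p2 -> p1)) -> ~p1): 0.29 > 0, so result = 0
  Gödel value = 0
Łukasiewicz evaluation:
  (p2 \/ p1) = max(0.5, 0.29) = 0.5
  ((p2 \/ p1) -> p1): min(1, 1 − 0.5 + 0.29) = 0.79
  ~((p2 \/ p1) -> p1): Łukasiewicz ¬ gives 1 − 0.79 = 0.21
  (p2 -> p1): min(1, 1 − 0.5 + 0.29) = 0.79
  (~((p2 \/ p1) -> p1) \/ (p2 -> p1)) = max(0.21, 0.79) = 0.79
  ~p1: Łukasiewicz ¬ gives 1 − 0.29 = 0.71
  ((~((p2 \/ p1) -> p1) \/ (p2 -> p1)) -> ~p1): min(1, 1 − 0.79 + 0.71) = 0.92
  Łukasiewicz value = 0.92
Difference: 0 − 0.92 = -0.92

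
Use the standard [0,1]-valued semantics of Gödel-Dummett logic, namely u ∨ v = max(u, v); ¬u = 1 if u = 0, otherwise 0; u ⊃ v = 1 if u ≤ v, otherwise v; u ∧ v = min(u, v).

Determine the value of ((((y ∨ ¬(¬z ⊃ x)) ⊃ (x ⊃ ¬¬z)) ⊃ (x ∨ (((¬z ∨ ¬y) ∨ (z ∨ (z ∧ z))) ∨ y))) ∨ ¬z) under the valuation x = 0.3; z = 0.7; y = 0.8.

0.80

¬z: Gödel ¬ of 0.7 = 0 (operand ≠ 0)
(¬z ⊃ x): 0 ≤ 0.3, so result = 1
¬(¬z ⊃ x): Gödel ¬ of 1 = 0 (operand ≠ 0)
(y ∨ ¬(¬z ⊃ x)) = max(0.8, 0) = 0.8
¬z: Gödel ¬ of 0.7 = 0 (operand ≠ 0)
¬¬z: Gödel ¬ of 0 = 1 (operand is 0)
(x ⊃ ¬¬z): 0.3 ≤ 1, so result = 1
((y ∨ ¬(¬z ⊃ x)) ⊃ (x ⊃ ¬¬z)): 0.8 ≤ 1, so result = 1
¬z: Gödel ¬ of 0.7 = 0 (operand ≠ 0)
¬y: Gödel ¬ of 0.8 = 0 (operand ≠ 0)
(¬z ∨ ¬y) = max(0, 0) = 0
(z ∧ z) = min(0.7, 0.7) = 0.7
(z ∨ (z ∧ z)) = max(0.7, 0.7) = 0.7
((¬z ∨ ¬y) ∨ (z ∨ (z ∧ z))) = max(0, 0.7) = 0.7
(((¬z ∨ ¬y) ∨ (z ∨ (z ∧ z))) ∨ y) = max(0.7, 0.8) = 0.8
(x ∨ (((¬z ∨ ¬y) ∨ (z ∨ (z ∧ z))) ∨ y)) = max(0.3, 0.8) = 0.8
(((y ∨ ¬(¬z ⊃ x)) ⊃ (x ⊃ ¬¬z)) ⊃ (x ∨ (((¬z ∨ ¬y) ∨ (z ∨ (z ∧ z))) ∨ y))): 1 > 0.8, so result = 0.8
¬z: Gödel ¬ of 0.7 = 0 (operand ≠ 0)
((((y ∨ ¬(¬z ⊃ x)) ⊃ (x ⊃ ¬¬z)) ⊃ (x ∨ (((¬z ∨ ¬y) ∨ (z ∨ (z ∧ z))) ∨ y))) ∨ ¬z) = max(0.8, 0) = 0.8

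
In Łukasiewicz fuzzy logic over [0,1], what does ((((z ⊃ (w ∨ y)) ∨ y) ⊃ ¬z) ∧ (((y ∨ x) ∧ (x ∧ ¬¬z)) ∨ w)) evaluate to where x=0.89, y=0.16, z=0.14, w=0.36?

(w ∨ y) = max(0.36, 0.16) = 0.36
(z ⊃ (w ∨ y)): min(1, 1 − 0.14 + 0.36) = 1
((z ⊃ (w ∨ y)) ∨ y) = max(1, 0.16) = 1
¬z: Łukasiewicz ¬ gives 1 − 0.14 = 0.86
(((z ⊃ (w ∨ y)) ∨ y) ⊃ ¬z): min(1, 1 − 1 + 0.86) = 0.86
(y ∨ x) = max(0.16, 0.89) = 0.89
¬z: Łukasiewicz ¬ gives 1 − 0.14 = 0.86
¬¬z: Łukasiewicz ¬ gives 1 − 0.86 = 0.14
(x ∧ ¬¬z) = min(0.89, 0.14) = 0.14
((y ∨ x) ∧ (x ∧ ¬¬z)) = min(0.89, 0.14) = 0.14
(((y ∨ x) ∧ (x ∧ ¬¬z)) ∨ w) = max(0.14, 0.36) = 0.36
((((z ⊃ (w ∨ y)) ∨ y) ⊃ ¬z) ∧ (((y ∨ x) ∧ (x ∧ ¬¬z)) ∨ w)) = min(0.86, 0.36) = 0.36

0.36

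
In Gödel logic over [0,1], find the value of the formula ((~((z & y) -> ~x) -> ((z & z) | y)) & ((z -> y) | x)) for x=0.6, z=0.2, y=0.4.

0.40

(z & y) = min(0.2, 0.4) = 0.2
~x: Gödel ¬ of 0.6 = 0 (operand ≠ 0)
((z & y) -> ~x): 0.2 > 0, so result = 0
~((z & y) -> ~x): Gödel ¬ of 0 = 1 (operand is 0)
(z & z) = min(0.2, 0.2) = 0.2
((z & z) | y) = max(0.2, 0.4) = 0.4
(~((z & y) -> ~x) -> ((z & z) | y)): 1 > 0.4, so result = 0.4
(z -> y): 0.2 ≤ 0.4, so result = 1
((z -> y) | x) = max(1, 0.6) = 1
((~((z & y) -> ~x) -> ((z & z) | y)) & ((z -> y) | x)) = min(0.4, 1) = 0.4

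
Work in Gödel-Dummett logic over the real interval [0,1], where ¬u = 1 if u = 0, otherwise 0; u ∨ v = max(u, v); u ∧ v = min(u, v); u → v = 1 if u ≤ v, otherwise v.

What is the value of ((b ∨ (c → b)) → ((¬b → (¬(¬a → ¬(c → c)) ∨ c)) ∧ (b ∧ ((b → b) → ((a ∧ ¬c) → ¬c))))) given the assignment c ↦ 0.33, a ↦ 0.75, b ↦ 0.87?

0.87

(c → b): 0.33 ≤ 0.87, so result = 1
(b ∨ (c → b)) = max(0.87, 1) = 1
¬b: Gödel ¬ of 0.87 = 0 (operand ≠ 0)
¬a: Gödel ¬ of 0.75 = 0 (operand ≠ 0)
(c → c): 0.33 ≤ 0.33, so result = 1
¬(c → c): Gödel ¬ of 1 = 0 (operand ≠ 0)
(¬a → ¬(c → c)): 0 ≤ 0, so result = 1
¬(¬a → ¬(c → c)): Gödel ¬ of 1 = 0 (operand ≠ 0)
(¬(¬a → ¬(c → c)) ∨ c) = max(0, 0.33) = 0.33
(¬b → (¬(¬a → ¬(c → c)) ∨ c)): 0 ≤ 0.33, so result = 1
(b → b): 0.87 ≤ 0.87, so result = 1
¬c: Gödel ¬ of 0.33 = 0 (operand ≠ 0)
(a ∧ ¬c) = min(0.75, 0) = 0
¬c: Gödel ¬ of 0.33 = 0 (operand ≠ 0)
((a ∧ ¬c) → ¬c): 0 ≤ 0, so result = 1
((b → b) → ((a ∧ ¬c) → ¬c)): 1 ≤ 1, so result = 1
(b ∧ ((b → b) → ((a ∧ ¬c) → ¬c))) = min(0.87, 1) = 0.87
((¬b → (¬(¬a → ¬(c → c)) ∨ c)) ∧ (b ∧ ((b → b) → ((a ∧ ¬c) → ¬c)))) = min(1, 0.87) = 0.87
((b ∨ (c → b)) → ((¬b → (¬(¬a → ¬(c → c)) ∨ c)) ∧ (b ∧ ((b → b) → ((a ∧ ¬c) → ¬c))))): 1 > 0.87, so result = 0.87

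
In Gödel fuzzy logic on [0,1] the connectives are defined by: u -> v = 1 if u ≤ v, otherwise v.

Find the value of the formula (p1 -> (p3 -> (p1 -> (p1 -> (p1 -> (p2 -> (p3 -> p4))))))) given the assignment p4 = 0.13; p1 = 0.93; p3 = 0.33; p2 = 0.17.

0.13

(p3 -> p4): 0.33 > 0.13, so result = 0.13
(p2 -> (p3 -> p4)): 0.17 > 0.13, so result = 0.13
(p1 -> (p2 -> (p3 -> p4))): 0.93 > 0.13, so result = 0.13
(p1 -> (p1 -> (p2 -> (p3 -> p4)))): 0.93 > 0.13, so result = 0.13
(p1 -> (p1 -> (p1 -> (p2 -> (p3 -> p4))))): 0.93 > 0.13, so result = 0.13
(p3 -> (p1 -> (p1 -> (p1 -> (p2 -> (p3 -> p4)))))): 0.33 > 0.13, so result = 0.13
(p1 -> (p3 -> (p1 -> (p1 -> (p1 -> (p2 -> (p3 -> p4))))))): 0.93 > 0.13, so result = 0.13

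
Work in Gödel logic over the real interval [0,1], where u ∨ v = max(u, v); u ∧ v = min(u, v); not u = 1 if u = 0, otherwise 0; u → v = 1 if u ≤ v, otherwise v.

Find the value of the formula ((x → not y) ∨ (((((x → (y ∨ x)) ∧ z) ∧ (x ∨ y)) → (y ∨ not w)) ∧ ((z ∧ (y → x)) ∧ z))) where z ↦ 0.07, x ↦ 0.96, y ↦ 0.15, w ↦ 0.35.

not y: Gödel ¬ of 0.15 = 0 (operand ≠ 0)
(x → not y): 0.96 > 0, so result = 0
(y ∨ x) = max(0.15, 0.96) = 0.96
(x → (y ∨ x)): 0.96 ≤ 0.96, so result = 1
((x → (y ∨ x)) ∧ z) = min(1, 0.07) = 0.07
(x ∨ y) = max(0.96, 0.15) = 0.96
(((x → (y ∨ x)) ∧ z) ∧ (x ∨ y)) = min(0.07, 0.96) = 0.07
not w: Gödel ¬ of 0.35 = 0 (operand ≠ 0)
(y ∨ not w) = max(0.15, 0) = 0.15
((((x → (y ∨ x)) ∧ z) ∧ (x ∨ y)) → (y ∨ not w)): 0.07 ≤ 0.15, so result = 1
(y → x): 0.15 ≤ 0.96, so result = 1
(z ∧ (y → x)) = min(0.07, 1) = 0.07
((z ∧ (y → x)) ∧ z) = min(0.07, 0.07) = 0.07
(((((x → (y ∨ x)) ∧ z) ∧ (x ∨ y)) → (y ∨ not w)) ∧ ((z ∧ (y → x)) ∧ z)) = min(1, 0.07) = 0.07
((x → not y) ∨ (((((x → (y ∨ x)) ∧ z) ∧ (x ∨ y)) → (y ∨ not w)) ∧ ((z ∧ (y → x)) ∧ z))) = max(0, 0.07) = 0.07

0.07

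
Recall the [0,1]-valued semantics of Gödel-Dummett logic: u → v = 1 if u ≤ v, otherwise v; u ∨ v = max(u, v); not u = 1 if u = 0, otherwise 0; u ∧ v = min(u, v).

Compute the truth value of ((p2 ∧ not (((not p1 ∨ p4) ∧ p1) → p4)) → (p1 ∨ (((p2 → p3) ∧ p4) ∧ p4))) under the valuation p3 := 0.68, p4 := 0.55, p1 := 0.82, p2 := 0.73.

1.00

not p1: Gödel ¬ of 0.82 = 0 (operand ≠ 0)
(not p1 ∨ p4) = max(0, 0.55) = 0.55
((not p1 ∨ p4) ∧ p1) = min(0.55, 0.82) = 0.55
(((not p1 ∨ p4) ∧ p1) → p4): 0.55 ≤ 0.55, so result = 1
not (((not p1 ∨ p4) ∧ p1) → p4): Gödel ¬ of 1 = 0 (operand ≠ 0)
(p2 ∧ not (((not p1 ∨ p4) ∧ p1) → p4)) = min(0.73, 0) = 0
(p2 → p3): 0.73 > 0.68, so result = 0.68
((p2 → p3) ∧ p4) = min(0.68, 0.55) = 0.55
(((p2 → p3) ∧ p4) ∧ p4) = min(0.55, 0.55) = 0.55
(p1 ∨ (((p2 → p3) ∧ p4) ∧ p4)) = max(0.82, 0.55) = 0.82
((p2 ∧ not (((not p1 ∨ p4) ∧ p1) → p4)) → (p1 ∨ (((p2 → p3) ∧ p4) ∧ p4))): 0 ≤ 0.82, so result = 1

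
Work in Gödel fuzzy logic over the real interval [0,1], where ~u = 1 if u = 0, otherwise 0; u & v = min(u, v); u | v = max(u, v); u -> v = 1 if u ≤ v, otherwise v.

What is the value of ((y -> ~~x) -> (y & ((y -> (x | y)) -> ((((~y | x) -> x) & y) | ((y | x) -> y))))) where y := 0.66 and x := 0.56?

0.66

~x: Gödel ¬ of 0.56 = 0 (operand ≠ 0)
~~x: Gödel ¬ of 0 = 1 (operand is 0)
(y -> ~~x): 0.66 ≤ 1, so result = 1
(x | y) = max(0.56, 0.66) = 0.66
(y -> (x | y)): 0.66 ≤ 0.66, so result = 1
~y: Gödel ¬ of 0.66 = 0 (operand ≠ 0)
(~y | x) = max(0, 0.56) = 0.56
((~y | x) -> x): 0.56 ≤ 0.56, so result = 1
(((~y | x) -> x) & y) = min(1, 0.66) = 0.66
(y | x) = max(0.66, 0.56) = 0.66
((y | x) -> y): 0.66 ≤ 0.66, so result = 1
((((~y | x) -> x) & y) | ((y | x) -> y)) = max(0.66, 1) = 1
((y -> (x | y)) -> ((((~y | x) -> x) & y) | ((y | x) -> y))): 1 ≤ 1, so result = 1
(y & ((y -> (x | y)) -> ((((~y | x) -> x) & y) | ((y | x) -> y)))) = min(0.66, 1) = 0.66
((y -> ~~x) -> (y & ((y -> (x | y)) -> ((((~y | x) -> x) & y) | ((y | x) -> y))))): 1 > 0.66, so result = 0.66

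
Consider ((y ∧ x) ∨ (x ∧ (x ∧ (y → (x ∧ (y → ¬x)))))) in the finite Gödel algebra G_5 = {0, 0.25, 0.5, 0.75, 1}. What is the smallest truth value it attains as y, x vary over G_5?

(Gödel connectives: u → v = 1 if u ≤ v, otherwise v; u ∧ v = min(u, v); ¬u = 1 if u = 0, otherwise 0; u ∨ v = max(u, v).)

0.00

The minimum is attained at y = 0, x = 0:
  (y ∧ x) = min(0, 0) = 0
  ¬x: Gödel ¬ of 0 = 1 (operand is 0)
  (y → ¬x): 0 ≤ 1, so result = 1
  (x ∧ (y → ¬x)) = min(0, 1) = 0
  (y → (x ∧ (y → ¬x))): 0 ≤ 0, so result = 1
  (x ∧ (y → (x ∧ (y → ¬x)))) = min(0, 1) = 0
  (x ∧ (x ∧ (y → (x ∧ (y → ¬x))))) = min(0, 0) = 0
  ((y ∧ x) ∨ (x ∧ (x ∧ (y → (x ∧ (y → ¬x)))))) = max(0, 0) = 0
Checking all 25 assignments confirms none give a value below 0.00.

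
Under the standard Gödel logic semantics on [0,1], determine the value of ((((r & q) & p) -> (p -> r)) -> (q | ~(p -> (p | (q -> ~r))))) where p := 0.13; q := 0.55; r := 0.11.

(r & q) = min(0.11, 0.55) = 0.11
((r & q) & p) = min(0.11, 0.13) = 0.11
(p -> r): 0.13 > 0.11, so result = 0.11
(((r & q) & p) -> (p -> r)): 0.11 ≤ 0.11, so result = 1
~r: Gödel ¬ of 0.11 = 0 (operand ≠ 0)
(q -> ~r): 0.55 > 0, so result = 0
(p | (q -> ~r)) = max(0.13, 0) = 0.13
(p -> (p | (q -> ~r))): 0.13 ≤ 0.13, so result = 1
~(p -> (p | (q -> ~r))): Gödel ¬ of 1 = 0 (operand ≠ 0)
(q | ~(p -> (p | (q -> ~r)))) = max(0.55, 0) = 0.55
((((r & q) & p) -> (p -> r)) -> (q | ~(p -> (p | (q -> ~r))))): 1 > 0.55, so result = 0.55

0.55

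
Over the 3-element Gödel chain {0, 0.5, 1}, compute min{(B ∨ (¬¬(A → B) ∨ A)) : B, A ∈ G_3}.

0.50

The minimum is attained at B = 0, A = 0.5:
  (A → B): 0.5 > 0, so result = 0
  ¬(A → B): Gödel ¬ of 0 = 1 (operand is 0)
  ¬¬(A → B): Gödel ¬ of 1 = 0 (operand ≠ 0)
  (¬¬(A → B) ∨ A) = max(0, 0.5) = 0.5
  (B ∨ (¬¬(A → B) ∨ A)) = max(0, 0.5) = 0.5
Checking all 9 assignments confirms none give a value below 0.50.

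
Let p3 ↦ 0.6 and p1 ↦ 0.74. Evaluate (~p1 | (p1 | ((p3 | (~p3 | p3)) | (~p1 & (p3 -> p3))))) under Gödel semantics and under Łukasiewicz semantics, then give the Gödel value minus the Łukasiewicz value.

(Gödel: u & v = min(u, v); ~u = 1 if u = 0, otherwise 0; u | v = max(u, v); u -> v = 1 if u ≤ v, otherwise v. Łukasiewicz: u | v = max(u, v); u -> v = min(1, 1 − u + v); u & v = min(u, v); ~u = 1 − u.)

0.00

Gödel evaluation:
  ~p1: Gödel ¬ of 0.74 = 0 (operand ≠ 0)
  ~p3: Gödel ¬ of 0.6 = 0 (operand ≠ 0)
  (~p3 | p3) = max(0, 0.6) = 0.6
  (p3 | (~p3 | p3)) = max(0.6, 0.6) = 0.6
  ~p1: Gödel ¬ of 0.74 = 0 (operand ≠ 0)
  (p3 -> p3): 0.6 ≤ 0.6, so result = 1
  (~p1 & (p3 -> p3)) = min(0, 1) = 0
  ((p3 | (~p3 | p3)) | (~p1 & (p3 -> p3))) = max(0.6, 0) = 0.6
  (p1 | ((p3 | (~p3 | p3)) | (~p1 & (p3 -> p3)))) = max(0.74, 0.6) = 0.74
  (~p1 | (p1 | ((p3 | (~p3 | p3)) | (~p1 & (p3 -> p3))))) = max(0, 0.74) = 0.74
  Gödel value = 0.74
Łukasiewicz evaluation:
  ~p1: Łukasiewicz ¬ gives 1 − 0.74 = 0.26
  ~p3: Łukasiewicz ¬ gives 1 − 0.6 = 0.4
  (~p3 | p3) = max(0.4, 0.6) = 0.6
  (p3 | (~p3 | p3)) = max(0.6, 0.6) = 0.6
  ~p1: Łukasiewicz ¬ gives 1 − 0.74 = 0.26
  (p3 -> p3): min(1, 1 − 0.6 + 0.6) = 1
  (~p1 & (p3 -> p3)) = min(0.26, 1) = 0.26
  ((p3 | (~p3 | p3)) | (~p1 & (p3 -> p3))) = max(0.6, 0.26) = 0.6
  (p1 | ((p3 | (~p3 | p3)) | (~p1 & (p3 -> p3)))) = max(0.74, 0.6) = 0.74
  (~p1 | (p1 | ((p3 | (~p3 | p3)) | (~p1 & (p3 -> p3))))) = max(0.26, 0.74) = 0.74
  Łukasiewicz value = 0.74
Difference: 0.74 − 0.74 = 0.00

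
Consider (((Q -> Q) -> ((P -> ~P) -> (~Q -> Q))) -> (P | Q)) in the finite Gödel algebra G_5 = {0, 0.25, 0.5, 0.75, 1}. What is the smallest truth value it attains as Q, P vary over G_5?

0.25

The minimum is attained at Q = 0, P = 0.25:
  (Q -> Q): 0 ≤ 0, so result = 1
  ~P: Gödel ¬ of 0.25 = 0 (operand ≠ 0)
  (P -> ~P): 0.25 > 0, so result = 0
  ~Q: Gödel ¬ of 0 = 1 (operand is 0)
  (~Q -> Q): 1 > 0, so result = 0
  ((P -> ~P) -> (~Q -> Q)): 0 ≤ 0, so result = 1
  ((Q -> Q) -> ((P -> ~P) -> (~Q -> Q))): 1 ≤ 1, so result = 1
  (P | Q) = max(0.25, 0) = 0.25
  (((Q -> Q) -> ((P -> ~P) -> (~Q -> Q))) -> (P | Q)): 1 > 0.25, so result = 0.25
Checking all 25 assignments confirms none give a value below 0.25.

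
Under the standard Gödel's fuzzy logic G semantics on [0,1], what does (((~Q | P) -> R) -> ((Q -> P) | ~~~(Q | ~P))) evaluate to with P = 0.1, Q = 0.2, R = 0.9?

0.10

~Q: Gödel ¬ of 0.2 = 0 (operand ≠ 0)
(~Q | P) = max(0, 0.1) = 0.1
((~Q | P) -> R): 0.1 ≤ 0.9, so result = 1
(Q -> P): 0.2 > 0.1, so result = 0.1
~P: Gödel ¬ of 0.1 = 0 (operand ≠ 0)
(Q | ~P) = max(0.2, 0) = 0.2
~(Q | ~P): Gödel ¬ of 0.2 = 0 (operand ≠ 0)
~~(Q | ~P): Gödel ¬ of 0 = 1 (operand is 0)
~~~(Q | ~P): Gödel ¬ of 1 = 0 (operand ≠ 0)
((Q -> P) | ~~~(Q | ~P)) = max(0.1, 0) = 0.1
(((~Q | P) -> R) -> ((Q -> P) | ~~~(Q | ~P))): 1 > 0.1, so result = 0.1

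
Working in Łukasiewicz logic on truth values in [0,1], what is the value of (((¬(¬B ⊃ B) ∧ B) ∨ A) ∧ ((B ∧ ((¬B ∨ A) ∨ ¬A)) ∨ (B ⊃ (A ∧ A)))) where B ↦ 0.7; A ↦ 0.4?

¬B: Łukasiewicz ¬ gives 1 − 0.7 = 0.3
(¬B ⊃ B): min(1, 1 − 0.3 + 0.7) = 1
¬(¬B ⊃ B): Łukasiewicz ¬ gives 1 − 1 = 0
(¬(¬B ⊃ B) ∧ B) = min(0, 0.7) = 0
((¬(¬B ⊃ B) ∧ B) ∨ A) = max(0, 0.4) = 0.4
¬B: Łukasiewicz ¬ gives 1 − 0.7 = 0.3
(¬B ∨ A) = max(0.3, 0.4) = 0.4
¬A: Łukasiewicz ¬ gives 1 − 0.4 = 0.6
((¬B ∨ A) ∨ ¬A) = max(0.4, 0.6) = 0.6
(B ∧ ((¬B ∨ A) ∨ ¬A)) = min(0.7, 0.6) = 0.6
(A ∧ A) = min(0.4, 0.4) = 0.4
(B ⊃ (A ∧ A)): min(1, 1 − 0.7 + 0.4) = 0.7
((B ∧ ((¬B ∨ A) ∨ ¬A)) ∨ (B ⊃ (A ∧ A))) = max(0.6, 0.7) = 0.7
(((¬(¬B ⊃ B) ∧ B) ∨ A) ∧ ((B ∧ ((¬B ∨ A) ∨ ¬A)) ∨ (B ⊃ (A ∧ A)))) = min(0.4, 0.7) = 0.4

0.40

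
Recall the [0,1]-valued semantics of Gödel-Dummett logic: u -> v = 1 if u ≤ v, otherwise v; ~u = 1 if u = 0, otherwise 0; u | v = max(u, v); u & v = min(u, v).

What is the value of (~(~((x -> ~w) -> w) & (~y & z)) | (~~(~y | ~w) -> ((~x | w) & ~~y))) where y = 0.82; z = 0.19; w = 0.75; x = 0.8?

1.00

~w: Gödel ¬ of 0.75 = 0 (operand ≠ 0)
(x -> ~w): 0.8 > 0, so result = 0
((x -> ~w) -> w): 0 ≤ 0.75, so result = 1
~((x -> ~w) -> w): Gödel ¬ of 1 = 0 (operand ≠ 0)
~y: Gödel ¬ of 0.82 = 0 (operand ≠ 0)
(~y & z) = min(0, 0.19) = 0
(~((x -> ~w) -> w) & (~y & z)) = min(0, 0) = 0
~(~((x -> ~w) -> w) & (~y & z)): Gödel ¬ of 0 = 1 (operand is 0)
~y: Gödel ¬ of 0.82 = 0 (operand ≠ 0)
~w: Gödel ¬ of 0.75 = 0 (operand ≠ 0)
(~y | ~w) = max(0, 0) = 0
~(~y | ~w): Gödel ¬ of 0 = 1 (operand is 0)
~~(~y | ~w): Gödel ¬ of 1 = 0 (operand ≠ 0)
~x: Gödel ¬ of 0.8 = 0 (operand ≠ 0)
(~x | w) = max(0, 0.75) = 0.75
~y: Gödel ¬ of 0.82 = 0 (operand ≠ 0)
~~y: Gödel ¬ of 0 = 1 (operand is 0)
((~x | w) & ~~y) = min(0.75, 1) = 0.75
(~~(~y | ~w) -> ((~x | w) & ~~y)): 0 ≤ 0.75, so result = 1
(~(~((x -> ~w) -> w) & (~y & z)) | (~~(~y | ~w) -> ((~x | w) & ~~y))) = max(1, 1) = 1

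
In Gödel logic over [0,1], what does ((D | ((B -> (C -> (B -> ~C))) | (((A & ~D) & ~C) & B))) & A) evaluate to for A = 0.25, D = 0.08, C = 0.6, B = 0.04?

~C: Gödel ¬ of 0.6 = 0 (operand ≠ 0)
(B -> ~C): 0.04 > 0, so result = 0
(C -> (B -> ~C)): 0.6 > 0, so result = 0
(B -> (C -> (B -> ~C))): 0.04 > 0, so result = 0
~D: Gödel ¬ of 0.08 = 0 (operand ≠ 0)
(A & ~D) = min(0.25, 0) = 0
~C: Gödel ¬ of 0.6 = 0 (operand ≠ 0)
((A & ~D) & ~C) = min(0, 0) = 0
(((A & ~D) & ~C) & B) = min(0, 0.04) = 0
((B -> (C -> (B -> ~C))) | (((A & ~D) & ~C) & B)) = max(0, 0) = 0
(D | ((B -> (C -> (B -> ~C))) | (((A & ~D) & ~C) & B))) = max(0.08, 0) = 0.08
((D | ((B -> (C -> (B -> ~C))) | (((A & ~D) & ~C) & B))) & A) = min(0.08, 0.25) = 0.08

0.08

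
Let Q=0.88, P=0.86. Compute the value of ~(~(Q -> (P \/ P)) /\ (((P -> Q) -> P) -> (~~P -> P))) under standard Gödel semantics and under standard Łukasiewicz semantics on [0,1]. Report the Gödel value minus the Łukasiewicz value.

0.02

Gödel evaluation:
  (P \/ P) = max(0.86, 0.86) = 0.86
  (Q -> (P \/ P)): 0.88 > 0.86, so result = 0.86
  ~(Q -> (P \/ P)): Gödel ¬ of 0.86 = 0 (operand ≠ 0)
  (P -> Q): 0.86 ≤ 0.88, so result = 1
  ((P -> Q) -> P): 1 > 0.86, so result = 0.86
  ~P: Gödel ¬ of 0.86 = 0 (operand ≠ 0)
  ~~P: Gödel ¬ of 0 = 1 (operand is 0)
  (~~P -> P): 1 > 0.86, so result = 0.86
  (((P -> Q) -> P) -> (~~P -> P)): 0.86 ≤ 0.86, so result = 1
  (~(Q -> (P \/ P)) /\ (((P -> Q) -> P) -> (~~P -> P))) = min(0, 1) = 0
  ~(~(Q -> (P \/ P)) /\ (((P -> Q) -> P) -> (~~P -> P))): Gödel ¬ of 0 = 1 (operand is 0)
  Gödel value = 1
Łukasiewicz evaluation:
  (P \/ P) = max(0.86, 0.86) = 0.86
  (Q -> (P \/ P)): min(1, 1 − 0.88 + 0.86) = 0.98
  ~(Q -> (P \/ P)): Łukasiewicz ¬ gives 1 − 0.98 = 0.02
  (P -> Q): min(1, 1 − 0.86 + 0.88) = 1
  ((P -> Q) -> P): min(1, 1 − 1 + 0.86) = 0.86
  ~P: Łukasiewicz ¬ gives 1 − 0.86 = 0.14
  ~~P: Łukasiewicz ¬ gives 1 − 0.14 = 0.86
  (~~P -> P): min(1, 1 − 0.86 + 0.86) = 1
  (((P -> Q) -> P) -> (~~P -> P)): min(1, 1 − 0.86 + 1) = 1
  (~(Q -> (P \/ P)) /\ (((P -> Q) -> P) -> (~~P -> P))) = min(0.02, 1) = 0.02
  ~(~(Q -> (P \/ P)) /\ (((P -> Q) -> P) -> (~~P -> P))): Łukasiewicz ¬ gives 1 − 0.02 = 0.98
  Łukasiewicz value = 0.98
Difference: 1 − 0.98 = 0.02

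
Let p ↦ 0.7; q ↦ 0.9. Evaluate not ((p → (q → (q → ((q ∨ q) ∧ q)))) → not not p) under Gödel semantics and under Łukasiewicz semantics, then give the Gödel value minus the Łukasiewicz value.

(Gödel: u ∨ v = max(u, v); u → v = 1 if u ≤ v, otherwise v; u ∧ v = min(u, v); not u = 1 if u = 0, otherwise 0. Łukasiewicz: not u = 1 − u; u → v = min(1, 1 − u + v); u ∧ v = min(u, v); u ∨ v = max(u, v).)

Gödel evaluation:
  (q ∨ q) = max(0.9, 0.9) = 0.9
  ((q ∨ q) ∧ q) = min(0.9, 0.9) = 0.9
  (q → ((q ∨ q) ∧ q)): 0.9 ≤ 0.9, so result = 1
  (q → (q → ((q ∨ q) ∧ q))): 0.9 ≤ 1, so result = 1
  (p → (q → (q → ((q ∨ q) ∧ q)))): 0.7 ≤ 1, so result = 1
  not p: Gödel ¬ of 0.7 = 0 (operand ≠ 0)
  not not p: Gödel ¬ of 0 = 1 (operand is 0)
  ((p → (q → (q → ((q ∨ q) ∧ q)))) → not not p): 1 ≤ 1, so result = 1
  not ((p → (q → (q → ((q ∨ q) ∧ q)))) → not not p): Gödel ¬ of 1 = 0 (operand ≠ 0)
  Gödel value = 0
Łukasiewicz evaluation:
  (q ∨ q) = max(0.9, 0.9) = 0.9
  ((q ∨ q) ∧ q) = min(0.9, 0.9) = 0.9
  (q → ((q ∨ q) ∧ q)): min(1, 1 − 0.9 + 0.9) = 1
  (q → (q → ((q ∨ q) ∧ q))): min(1, 1 − 0.9 + 1) = 1
  (p → (q → (q → ((q ∨ q) ∧ q)))): min(1, 1 − 0.7 + 1) = 1
  not p: Łukasiewicz ¬ gives 1 − 0.7 = 0.3
  not not p: Łukasiewicz ¬ gives 1 − 0.3 = 0.7
  ((p → (q → (q → ((q ∨ q) ∧ q)))) → not not p): min(1, 1 − 1 + 0.7) = 0.7
  not ((p → (q → (q → ((q ∨ q) ∧ q)))) → not not p): Łukasiewicz ¬ gives 1 − 0.7 = 0.3
  Łukasiewicz value = 0.3
Difference: 0 − 0.3 = -0.30

-0.30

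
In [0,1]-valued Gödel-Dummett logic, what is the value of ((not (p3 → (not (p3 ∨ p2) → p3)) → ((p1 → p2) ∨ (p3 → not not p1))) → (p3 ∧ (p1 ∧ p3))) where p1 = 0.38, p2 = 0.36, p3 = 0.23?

(p3 ∨ p2) = max(0.23, 0.36) = 0.36
not (p3 ∨ p2): Gödel ¬ of 0.36 = 0 (operand ≠ 0)
(not (p3 ∨ p2) → p3): 0 ≤ 0.23, so result = 1
(p3 → (not (p3 ∨ p2) → p3)): 0.23 ≤ 1, so result = 1
not (p3 → (not (p3 ∨ p2) → p3)): Gödel ¬ of 1 = 0 (operand ≠ 0)
(p1 → p2): 0.38 > 0.36, so result = 0.36
not p1: Gödel ¬ of 0.38 = 0 (operand ≠ 0)
not not p1: Gödel ¬ of 0 = 1 (operand is 0)
(p3 → not not p1): 0.23 ≤ 1, so result = 1
((p1 → p2) ∨ (p3 → not not p1)) = max(0.36, 1) = 1
(not (p3 → (not (p3 ∨ p2) → p3)) → ((p1 → p2) ∨ (p3 → not not p1))): 0 ≤ 1, so result = 1
(p1 ∧ p3) = min(0.38, 0.23) = 0.23
(p3 ∧ (p1 ∧ p3)) = min(0.23, 0.23) = 0.23
((not (p3 → (not (p3 ∨ p2) → p3)) → ((p1 → p2) ∨ (p3 → not not p1))) → (p3 ∧ (p1 ∧ p3))): 1 > 0.23, so result = 0.23

0.23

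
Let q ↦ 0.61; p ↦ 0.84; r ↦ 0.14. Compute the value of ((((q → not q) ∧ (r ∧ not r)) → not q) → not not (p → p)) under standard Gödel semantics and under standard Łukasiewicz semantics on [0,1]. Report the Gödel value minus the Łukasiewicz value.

0.00

Gödel evaluation:
  not q: Gödel ¬ of 0.61 = 0 (operand ≠ 0)
  (q → not q): 0.61 > 0, so result = 0
  not r: Gödel ¬ of 0.14 = 0 (operand ≠ 0)
  (r ∧ not r) = min(0.14, 0) = 0
  ((q → not q) ∧ (r ∧ not r)) = min(0, 0) = 0
  not q: Gödel ¬ of 0.61 = 0 (operand ≠ 0)
  (((q → not q) ∧ (r ∧ not r)) → not q): 0 ≤ 0, so result = 1
  (p → p): 0.84 ≤ 0.84, so result = 1
  not (p → p): Gödel ¬ of 1 = 0 (operand ≠ 0)
  not not (p → p): Gödel ¬ of 0 = 1 (operand is 0)
  ((((q → not q) ∧ (r ∧ not r)) → not q) → not not (p → p)): 1 ≤ 1, so result = 1
  Gödel value = 1
Łukasiewicz evaluation:
  not q: Łukasiewicz ¬ gives 1 − 0.61 = 0.39
  (q → not q): min(1, 1 − 0.61 + 0.39) = 0.78
  not r: Łukasiewicz ¬ gives 1 − 0.14 = 0.86
  (r ∧ not r) = min(0.14, 0.86) = 0.14
  ((q → not q) ∧ (r ∧ not r)) = min(0.78, 0.14) = 0.14
  not q: Łukasiewicz ¬ gives 1 − 0.61 = 0.39
  (((q → not q) ∧ (r ∧ not r)) → not q): min(1, 1 − 0.14 + 0.39) = 1
  (p → p): min(1, 1 − 0.84 + 0.84) = 1
  not (p → p): Łukasiewicz ¬ gives 1 − 1 = 0
  not not (p → p): Łukasiewicz ¬ gives 1 − 0 = 1
  ((((q → not q) ∧ (r ∧ not r)) → not q) → not not (p → p)): min(1, 1 − 1 + 1) = 1
  Łukasiewicz value = 1
Difference: 1 − 1 = 0.00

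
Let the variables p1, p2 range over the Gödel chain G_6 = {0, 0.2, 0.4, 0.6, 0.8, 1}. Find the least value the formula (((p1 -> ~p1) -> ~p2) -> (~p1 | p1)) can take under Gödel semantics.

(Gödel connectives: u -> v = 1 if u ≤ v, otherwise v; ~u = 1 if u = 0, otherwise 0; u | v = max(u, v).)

0.20

The minimum is attained at p1 = 0.2, p2 = 0:
  ~p1: Gödel ¬ of 0.2 = 0 (operand ≠ 0)
  (p1 -> ~p1): 0.2 > 0, so result = 0
  ~p2: Gödel ¬ of 0 = 1 (operand is 0)
  ((p1 -> ~p1) -> ~p2): 0 ≤ 1, so result = 1
  ~p1: Gödel ¬ of 0.2 = 0 (operand ≠ 0)
  (~p1 | p1) = max(0, 0.2) = 0.2
  (((p1 -> ~p1) -> ~p2) -> (~p1 | p1)): 1 > 0.2, so result = 0.2
Checking all 36 assignments confirms none give a value below 0.20.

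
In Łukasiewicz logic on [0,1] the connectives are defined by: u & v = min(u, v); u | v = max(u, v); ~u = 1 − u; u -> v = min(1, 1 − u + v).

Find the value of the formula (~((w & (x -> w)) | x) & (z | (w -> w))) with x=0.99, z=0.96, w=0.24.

0.01

(x -> w): min(1, 1 − 0.99 + 0.24) = 0.25
(w & (x -> w)) = min(0.24, 0.25) = 0.24
((w & (x -> w)) | x) = max(0.24, 0.99) = 0.99
~((w & (x -> w)) | x): Łukasiewicz ¬ gives 1 − 0.99 = 0.01
(w -> w): min(1, 1 − 0.24 + 0.24) = 1
(z | (w -> w)) = max(0.96, 1) = 1
(~((w & (x -> w)) | x) & (z | (w -> w))) = min(0.01, 1) = 0.01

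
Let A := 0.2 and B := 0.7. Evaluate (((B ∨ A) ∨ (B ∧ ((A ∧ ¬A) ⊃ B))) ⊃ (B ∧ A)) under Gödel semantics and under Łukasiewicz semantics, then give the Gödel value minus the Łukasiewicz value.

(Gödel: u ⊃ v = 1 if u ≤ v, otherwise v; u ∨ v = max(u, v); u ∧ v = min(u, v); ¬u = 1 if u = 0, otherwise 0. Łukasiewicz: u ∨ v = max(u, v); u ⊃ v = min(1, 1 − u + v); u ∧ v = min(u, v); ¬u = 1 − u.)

Gödel evaluation:
  (B ∨ A) = max(0.7, 0.2) = 0.7
  ¬A: Gödel ¬ of 0.2 = 0 (operand ≠ 0)
  (A ∧ ¬A) = min(0.2, 0) = 0
  ((A ∧ ¬A) ⊃ B): 0 ≤ 0.7, so result = 1
  (B ∧ ((A ∧ ¬A) ⊃ B)) = min(0.7, 1) = 0.7
  ((B ∨ A) ∨ (B ∧ ((A ∧ ¬A) ⊃ B))) = max(0.7, 0.7) = 0.7
  (B ∧ A) = min(0.7, 0.2) = 0.2
  (((B ∨ A) ∨ (B ∧ ((A ∧ ¬A) ⊃ B))) ⊃ (B ∧ A)): 0.7 > 0.2, so result = 0.2
  Gödel value = 0.2
Łukasiewicz evaluation:
  (B ∨ A) = max(0.7, 0.2) = 0.7
  ¬A: Łukasiewicz ¬ gives 1 − 0.2 = 0.8
  (A ∧ ¬A) = min(0.2, 0.8) = 0.2
  ((A ∧ ¬A) ⊃ B): min(1, 1 − 0.2 + 0.7) = 1
  (B ∧ ((A ∧ ¬A) ⊃ B)) = min(0.7, 1) = 0.7
  ((B ∨ A) ∨ (B ∧ ((A ∧ ¬A) ⊃ B))) = max(0.7, 0.7) = 0.7
  (B ∧ A) = min(0.7, 0.2) = 0.2
  (((B ∨ A) ∨ (B ∧ ((A ∧ ¬A) ⊃ B))) ⊃ (B ∧ A)): min(1, 1 − 0.7 + 0.2) = 0.5
  Łukasiewicz value = 0.5
Difference: 0.2 − 0.5 = -0.30

-0.30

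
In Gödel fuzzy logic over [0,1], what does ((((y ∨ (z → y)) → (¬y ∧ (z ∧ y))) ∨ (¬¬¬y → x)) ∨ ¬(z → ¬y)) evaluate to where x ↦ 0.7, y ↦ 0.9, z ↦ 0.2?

1.00

(z → y): 0.2 ≤ 0.9, so result = 1
(y ∨ (z → y)) = max(0.9, 1) = 1
¬y: Gödel ¬ of 0.9 = 0 (operand ≠ 0)
(z ∧ y) = min(0.2, 0.9) = 0.2
(¬y ∧ (z ∧ y)) = min(0, 0.2) = 0
((y ∨ (z → y)) → (¬y ∧ (z ∧ y))): 1 > 0, so result = 0
¬y: Gödel ¬ of 0.9 = 0 (operand ≠ 0)
¬¬y: Gödel ¬ of 0 = 1 (operand is 0)
¬¬¬y: Gödel ¬ of 1 = 0 (operand ≠ 0)
(¬¬¬y → x): 0 ≤ 0.7, so result = 1
(((y ∨ (z → y)) → (¬y ∧ (z ∧ y))) ∨ (¬¬¬y → x)) = max(0, 1) = 1
¬y: Gödel ¬ of 0.9 = 0 (operand ≠ 0)
(z → ¬y): 0.2 > 0, so result = 0
¬(z → ¬y): Gödel ¬ of 0 = 1 (operand is 0)
((((y ∨ (z → y)) → (¬y ∧ (z ∧ y))) ∨ (¬¬¬y → x)) ∨ ¬(z → ¬y)) = max(1, 1) = 1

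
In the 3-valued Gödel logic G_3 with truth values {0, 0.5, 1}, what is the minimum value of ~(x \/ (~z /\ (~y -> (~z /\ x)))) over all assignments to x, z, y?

0.00

The minimum is attained at x = 0, z = 0, y = 0.5:
  ~z: Gödel ¬ of 0 = 1 (operand is 0)
  ~y: Gödel ¬ of 0.5 = 0 (operand ≠ 0)
  ~z: Gödel ¬ of 0 = 1 (operand is 0)
  (~z /\ x) = min(1, 0) = 0
  (~y -> (~z /\ x)): 0 ≤ 0, so result = 1
  (~z /\ (~y -> (~z /\ x))) = min(1, 1) = 1
  (x \/ (~z /\ (~y -> (~z /\ x)))) = max(0, 1) = 1
  ~(x \/ (~z /\ (~y -> (~z /\ x)))): Gödel ¬ of 1 = 0 (operand ≠ 0)
Checking all 27 assignments confirms none give a value below 0.00.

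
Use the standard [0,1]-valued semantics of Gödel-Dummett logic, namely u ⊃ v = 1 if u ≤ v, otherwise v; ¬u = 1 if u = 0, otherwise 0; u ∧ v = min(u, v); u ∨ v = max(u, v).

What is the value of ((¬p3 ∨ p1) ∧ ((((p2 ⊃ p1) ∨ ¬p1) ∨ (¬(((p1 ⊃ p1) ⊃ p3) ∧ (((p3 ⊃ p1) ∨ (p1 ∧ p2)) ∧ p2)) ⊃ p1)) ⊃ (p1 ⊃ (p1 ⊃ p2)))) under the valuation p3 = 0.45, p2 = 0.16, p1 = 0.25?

¬p3: Gödel ¬ of 0.45 = 0 (operand ≠ 0)
(¬p3 ∨ p1) = max(0, 0.25) = 0.25
(p2 ⊃ p1): 0.16 ≤ 0.25, so result = 1
¬p1: Gödel ¬ of 0.25 = 0 (operand ≠ 0)
((p2 ⊃ p1) ∨ ¬p1) = max(1, 0) = 1
(p1 ⊃ p1): 0.25 ≤ 0.25, so result = 1
((p1 ⊃ p1) ⊃ p3): 1 > 0.45, so result = 0.45
(p3 ⊃ p1): 0.45 > 0.25, so result = 0.25
(p1 ∧ p2) = min(0.25, 0.16) = 0.16
((p3 ⊃ p1) ∨ (p1 ∧ p2)) = max(0.25, 0.16) = 0.25
(((p3 ⊃ p1) ∨ (p1 ∧ p2)) ∧ p2) = min(0.25, 0.16) = 0.16
(((p1 ⊃ p1) ⊃ p3) ∧ (((p3 ⊃ p1) ∨ (p1 ∧ p2)) ∧ p2)) = min(0.45, 0.16) = 0.16
¬(((p1 ⊃ p1) ⊃ p3) ∧ (((p3 ⊃ p1) ∨ (p1 ∧ p2)) ∧ p2)): Gödel ¬ of 0.16 = 0 (operand ≠ 0)
(¬(((p1 ⊃ p1) ⊃ p3) ∧ (((p3 ⊃ p1) ∨ (p1 ∧ p2)) ∧ p2)) ⊃ p1): 0 ≤ 0.25, so result = 1
(((p2 ⊃ p1) ∨ ¬p1) ∨ (¬(((p1 ⊃ p1) ⊃ p3) ∧ (((p3 ⊃ p1) ∨ (p1 ∧ p2)) ∧ p2)) ⊃ p1)) = max(1, 1) = 1
(p1 ⊃ p2): 0.25 > 0.16, so result = 0.16
(p1 ⊃ (p1 ⊃ p2)): 0.25 > 0.16, so result = 0.16
((((p2 ⊃ p1) ∨ ¬p1) ∨ (¬(((p1 ⊃ p1) ⊃ p3) ∧ (((p3 ⊃ p1) ∨ (p1 ∧ p2)) ∧ p2)) ⊃ p1)) ⊃ (p1 ⊃ (p1 ⊃ p2))): 1 > 0.16, so result = 0.16
((¬p3 ∨ p1) ∧ ((((p2 ⊃ p1) ∨ ¬p1) ∨ (¬(((p1 ⊃ p1) ⊃ p3) ∧ (((p3 ⊃ p1) ∨ (p1 ∧ p2)) ∧ p2)) ⊃ p1)) ⊃ (p1 ⊃ (p1 ⊃ p2)))) = min(0.25, 0.16) = 0.16

0.16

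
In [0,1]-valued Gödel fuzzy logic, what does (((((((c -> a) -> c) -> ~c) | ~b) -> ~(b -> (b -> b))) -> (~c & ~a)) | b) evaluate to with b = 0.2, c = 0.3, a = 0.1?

0.20

(c -> a): 0.3 > 0.1, so result = 0.1
((c -> a) -> c): 0.1 ≤ 0.3, so result = 1
~c: Gödel ¬ of 0.3 = 0 (operand ≠ 0)
(((c -> a) -> c) -> ~c): 1 > 0, so result = 0
~b: Gödel ¬ of 0.2 = 0 (operand ≠ 0)
((((c -> a) -> c) -> ~c) | ~b) = max(0, 0) = 0
(b -> b): 0.2 ≤ 0.2, so result = 1
(b -> (b -> b)): 0.2 ≤ 1, so result = 1
~(b -> (b -> b)): Gödel ¬ of 1 = 0 (operand ≠ 0)
(((((c -> a) -> c) -> ~c) | ~b) -> ~(b -> (b -> b))): 0 ≤ 0, so result = 1
~c: Gödel ¬ of 0.3 = 0 (operand ≠ 0)
~a: Gödel ¬ of 0.1 = 0 (operand ≠ 0)
(~c & ~a) = min(0, 0) = 0
((((((c -> a) -> c) -> ~c) | ~b) -> ~(b -> (b -> b))) -> (~c & ~a)): 1 > 0, so result = 0
(((((((c -> a) -> c) -> ~c) | ~b) -> ~(b -> (b -> b))) -> (~c & ~a)) | b) = max(0, 0.2) = 0.2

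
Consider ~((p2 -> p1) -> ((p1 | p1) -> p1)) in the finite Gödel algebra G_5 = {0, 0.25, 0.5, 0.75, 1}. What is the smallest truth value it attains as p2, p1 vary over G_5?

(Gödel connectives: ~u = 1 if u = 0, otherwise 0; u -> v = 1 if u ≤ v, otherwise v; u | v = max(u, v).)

0.00

The minimum is attained at p2 = 0, p1 = 0:
  (p2 -> p1): 0 ≤ 0, so result = 1
  (p1 | p1) = max(0, 0) = 0
  ((p1 | p1) -> p1): 0 ≤ 0, so result = 1
  ((p2 -> p1) -> ((p1 | p1) -> p1)): 1 ≤ 1, so result = 1
  ~((p2 -> p1) -> ((p1 | p1) -> p1)): Gödel ¬ of 1 = 0 (operand ≠ 0)
Checking all 25 assignments confirms none give a value below 0.00.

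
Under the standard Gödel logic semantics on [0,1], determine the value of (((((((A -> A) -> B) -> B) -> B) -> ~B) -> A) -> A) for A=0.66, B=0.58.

0.66

(A -> A): 0.66 ≤ 0.66, so result = 1
((A -> A) -> B): 1 > 0.58, so result = 0.58
(((A -> A) -> B) -> B): 0.58 ≤ 0.58, so result = 1
((((A -> A) -> B) -> B) -> B): 1 > 0.58, so result = 0.58
~B: Gödel ¬ of 0.58 = 0 (operand ≠ 0)
(((((A -> A) -> B) -> B) -> B) -> ~B): 0.58 > 0, so result = 0
((((((A -> A) -> B) -> B) -> B) -> ~B) -> A): 0 ≤ 0.66, so result = 1
(((((((A -> A) -> B) -> B) -> B) -> ~B) -> A) -> A): 1 > 0.66, so result = 0.66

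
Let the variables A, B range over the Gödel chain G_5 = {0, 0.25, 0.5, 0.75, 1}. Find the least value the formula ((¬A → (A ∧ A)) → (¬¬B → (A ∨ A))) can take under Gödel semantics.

The minimum is attained at A = 0.25, B = 0.25:
  ¬A: Gödel ¬ of 0.25 = 0 (operand ≠ 0)
  (A ∧ A) = min(0.25, 0.25) = 0.25
  (¬A → (A ∧ A)): 0 ≤ 0.25, so result = 1
  ¬B: Gödel ¬ of 0.25 = 0 (operand ≠ 0)
  ¬¬B: Gödel ¬ of 0 = 1 (operand is 0)
  (A ∨ A) = max(0.25, 0.25) = 0.25
  (¬¬B → (A ∨ A)): 1 > 0.25, so result = 0.25
  ((¬A → (A ∧ A)) → (¬¬B → (A ∨ A))): 1 > 0.25, so result = 0.25
Checking all 25 assignments confirms none give a value below 0.25.

0.25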